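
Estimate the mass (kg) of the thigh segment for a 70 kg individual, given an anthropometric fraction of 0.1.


m_segment = body_mass * fraction
m_segment = 70 * 0.1
m_segment = 7.0000


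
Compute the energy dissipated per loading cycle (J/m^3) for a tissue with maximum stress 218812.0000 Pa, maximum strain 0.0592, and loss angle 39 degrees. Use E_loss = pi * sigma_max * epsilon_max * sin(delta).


E_loss = pi * sigma_max * epsilon_max * sin(delta)
delta = 39 deg = 0.6807 rad
sin(delta) = 0.6293
E_loss = pi * 218812.0000 * 0.0592 * 0.6293
E_loss = 25610.2913


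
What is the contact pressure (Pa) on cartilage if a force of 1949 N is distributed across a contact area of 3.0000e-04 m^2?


P = F / A
P = 1949 / 3.0000e-04
P = 6.4967e+06


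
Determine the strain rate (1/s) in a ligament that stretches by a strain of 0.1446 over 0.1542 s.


strain_rate = delta_strain / delta_t
strain_rate = 0.1446 / 0.1542
strain_rate = 0.9377


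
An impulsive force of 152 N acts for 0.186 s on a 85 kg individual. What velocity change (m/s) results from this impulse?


J = F * dt = 152 * 0.186 = 28.2720 N*s
delta_v = J / m
delta_v = 28.2720 / 85
delta_v = 0.3326


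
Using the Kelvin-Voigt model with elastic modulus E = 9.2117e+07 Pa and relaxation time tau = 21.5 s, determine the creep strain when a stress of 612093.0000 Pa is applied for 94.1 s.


epsilon(t) = (sigma/E) * (1 - exp(-t/tau))
sigma/E = 612093.0000 / 9.2117e+07 = 0.0066
exp(-t/tau) = exp(-94.1 / 21.5) = 0.0126
epsilon = 0.0066 * (1 - 0.0126)
epsilon = 0.0066


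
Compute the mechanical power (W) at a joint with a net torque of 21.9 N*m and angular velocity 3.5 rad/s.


P = M * omega
P = 21.9 * 3.5
P = 76.6500


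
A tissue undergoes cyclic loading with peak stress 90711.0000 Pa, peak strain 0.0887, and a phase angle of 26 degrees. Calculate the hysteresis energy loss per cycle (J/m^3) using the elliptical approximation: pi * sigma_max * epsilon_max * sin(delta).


E_loss = pi * sigma_max * epsilon_max * sin(delta)
delta = 26 deg = 0.4538 rad
sin(delta) = 0.4384
E_loss = pi * 90711.0000 * 0.0887 * 0.4384
E_loss = 11080.9095


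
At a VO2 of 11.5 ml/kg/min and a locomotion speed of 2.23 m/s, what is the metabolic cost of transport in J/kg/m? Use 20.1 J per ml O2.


Power per kg = VO2 * 20.1 / 60
Power per kg = 11.5 * 20.1 / 60 = 3.8525 W/kg
Cost = power_per_kg / speed
Cost = 3.8525 / 2.23
Cost = 1.7276


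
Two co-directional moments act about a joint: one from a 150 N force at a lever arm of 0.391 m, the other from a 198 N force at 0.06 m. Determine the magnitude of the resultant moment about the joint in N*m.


M = F1 * d1 + F2 * d2
M = 150 * 0.391 + 198 * 0.06
M = 58.6500 + 11.8800
M = 70.5300


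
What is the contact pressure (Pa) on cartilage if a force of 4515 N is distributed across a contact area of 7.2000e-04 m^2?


P = F / A
P = 4515 / 7.2000e-04
P = 6.2708e+06


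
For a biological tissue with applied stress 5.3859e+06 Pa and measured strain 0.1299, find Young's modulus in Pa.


E = stress / strain
E = 5.3859e+06 / 0.1299
E = 4.1462e+07


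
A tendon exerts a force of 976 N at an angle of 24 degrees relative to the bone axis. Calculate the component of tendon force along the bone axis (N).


F_eff = F_tendon * cos(theta)
theta = 24 deg = 0.4189 rad
cos(theta) = 0.9135
F_eff = 976 * 0.9135
F_eff = 891.6204


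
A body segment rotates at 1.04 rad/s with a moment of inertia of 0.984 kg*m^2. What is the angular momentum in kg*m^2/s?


L = I * omega
L = 0.984 * 1.04
L = 1.0234


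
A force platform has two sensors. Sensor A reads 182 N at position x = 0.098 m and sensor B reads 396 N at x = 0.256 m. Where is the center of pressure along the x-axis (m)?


COP_x = (F1*x1 + F2*x2) / (F1 + F2)
COP_x = (182*0.098 + 396*0.256) / (182 + 396)
Numerator = 119.2120
Denominator = 578
COP_x = 0.2062


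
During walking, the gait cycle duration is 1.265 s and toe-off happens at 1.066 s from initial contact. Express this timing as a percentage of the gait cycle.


pct = (event_time / cycle_time) * 100
pct = (1.066 / 1.265) * 100
ratio = 0.8427
pct = 84.2688


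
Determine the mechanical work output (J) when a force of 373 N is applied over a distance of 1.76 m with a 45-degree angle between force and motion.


W = F * d * cos(theta)
theta = 45 deg = 0.7854 rad
cos(theta) = 0.7071
W = 373 * 1.76 * 0.7071
W = 464.2015


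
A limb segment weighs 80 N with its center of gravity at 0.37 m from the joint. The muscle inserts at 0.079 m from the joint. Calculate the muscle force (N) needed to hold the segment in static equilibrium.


F_muscle = W * d_load / d_muscle
F_muscle = 80 * 0.37 / 0.079
Numerator = 29.6000
F_muscle = 374.6835


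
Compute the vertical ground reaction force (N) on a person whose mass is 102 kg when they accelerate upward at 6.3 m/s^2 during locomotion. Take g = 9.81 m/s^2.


GRF = m * (g + a)
GRF = 102 * (9.81 + 6.3)
GRF = 102 * 16.1100
GRF = 1643.2200


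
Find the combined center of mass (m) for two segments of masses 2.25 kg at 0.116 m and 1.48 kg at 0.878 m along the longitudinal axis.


COM = (m1*x1 + m2*x2) / (m1 + m2)
COM = (2.25*0.116 + 1.48*0.878) / (2.25 + 1.48)
Numerator = 1.5604
Denominator = 3.7300
COM = 0.4183


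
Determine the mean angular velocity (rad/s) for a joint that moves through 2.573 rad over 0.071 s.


omega = delta_theta / delta_t
omega = 2.573 / 0.071
omega = 36.2394


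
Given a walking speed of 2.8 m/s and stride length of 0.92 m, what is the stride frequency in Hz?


f = v / stride_length
f = 2.8 / 0.92
f = 3.0435


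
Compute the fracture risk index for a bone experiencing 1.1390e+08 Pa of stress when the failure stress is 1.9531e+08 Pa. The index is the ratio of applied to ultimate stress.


FRI = applied / ultimate
FRI = 1.1390e+08 / 1.9531e+08
FRI = 0.5832


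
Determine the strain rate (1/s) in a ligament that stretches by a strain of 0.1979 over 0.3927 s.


strain_rate = delta_strain / delta_t
strain_rate = 0.1979 / 0.3927
strain_rate = 0.5039


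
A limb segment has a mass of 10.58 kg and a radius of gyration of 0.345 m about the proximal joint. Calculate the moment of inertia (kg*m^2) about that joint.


I = m * k^2
I = 10.58 * 0.345^2
k^2 = 0.1190
I = 1.2593


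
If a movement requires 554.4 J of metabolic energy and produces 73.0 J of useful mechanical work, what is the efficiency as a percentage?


eta = (W_mech / E_meta) * 100
eta = (73.0 / 554.4) * 100
ratio = 0.1317
eta = 13.1674


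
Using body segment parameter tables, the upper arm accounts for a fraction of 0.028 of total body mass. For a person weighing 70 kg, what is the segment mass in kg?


m_segment = body_mass * fraction
m_segment = 70 * 0.028
m_segment = 1.9600


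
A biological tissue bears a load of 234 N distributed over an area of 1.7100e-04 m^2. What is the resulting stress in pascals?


stress = F / A
stress = 234 / 1.7100e-04
stress = 1.3684e+06


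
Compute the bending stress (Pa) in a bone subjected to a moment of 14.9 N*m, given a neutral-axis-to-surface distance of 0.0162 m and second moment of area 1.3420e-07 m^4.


sigma = M * c / I
sigma = 14.9 * 0.0162 / 1.3420e-07
M * c = 0.2414
sigma = 1.7987e+06


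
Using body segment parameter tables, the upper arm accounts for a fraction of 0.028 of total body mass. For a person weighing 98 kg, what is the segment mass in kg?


m_segment = body_mass * fraction
m_segment = 98 * 0.028
m_segment = 2.7440


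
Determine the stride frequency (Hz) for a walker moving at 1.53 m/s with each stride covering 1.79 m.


f = v / stride_length
f = 1.53 / 1.79
f = 0.8547


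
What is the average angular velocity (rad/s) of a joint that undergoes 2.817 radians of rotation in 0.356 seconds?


omega = delta_theta / delta_t
omega = 2.817 / 0.356
omega = 7.9129


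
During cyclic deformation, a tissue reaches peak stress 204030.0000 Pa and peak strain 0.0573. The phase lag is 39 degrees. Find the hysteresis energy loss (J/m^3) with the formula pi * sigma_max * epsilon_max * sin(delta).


E_loss = pi * sigma_max * epsilon_max * sin(delta)
delta = 39 deg = 0.6807 rad
sin(delta) = 0.6293
E_loss = pi * 204030.0000 * 0.0573 * 0.6293
E_loss = 23113.7456


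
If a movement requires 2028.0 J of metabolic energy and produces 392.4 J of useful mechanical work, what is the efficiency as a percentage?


eta = (W_mech / E_meta) * 100
eta = (392.4 / 2028.0) * 100
ratio = 0.1935
eta = 19.3491


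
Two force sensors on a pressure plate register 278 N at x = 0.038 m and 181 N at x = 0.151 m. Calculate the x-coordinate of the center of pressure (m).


COP_x = (F1*x1 + F2*x2) / (F1 + F2)
COP_x = (278*0.038 + 181*0.151) / (278 + 181)
Numerator = 37.8950
Denominator = 459
COP_x = 0.0826


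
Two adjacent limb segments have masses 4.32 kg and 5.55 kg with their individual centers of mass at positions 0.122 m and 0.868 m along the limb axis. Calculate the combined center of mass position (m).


COM = (m1*x1 + m2*x2) / (m1 + m2)
COM = (4.32*0.122 + 5.55*0.868) / (4.32 + 5.55)
Numerator = 5.3444
Denominator = 9.8700
COM = 0.5415


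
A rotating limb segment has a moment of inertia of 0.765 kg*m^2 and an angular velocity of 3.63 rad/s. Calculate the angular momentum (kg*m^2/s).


L = I * omega
L = 0.765 * 3.63
L = 2.7769


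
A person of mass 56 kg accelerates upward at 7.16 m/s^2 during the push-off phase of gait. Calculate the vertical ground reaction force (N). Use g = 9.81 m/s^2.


GRF = m * (g + a)
GRF = 56 * (9.81 + 7.16)
GRF = 56 * 16.9700
GRF = 950.3200


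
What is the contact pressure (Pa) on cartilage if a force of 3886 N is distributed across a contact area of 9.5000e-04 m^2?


P = F / A
P = 3886 / 9.5000e-04
P = 4.0905e+06


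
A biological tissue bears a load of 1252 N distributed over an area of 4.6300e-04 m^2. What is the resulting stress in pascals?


stress = F / A
stress = 1252 / 4.6300e-04
stress = 2.7041e+06


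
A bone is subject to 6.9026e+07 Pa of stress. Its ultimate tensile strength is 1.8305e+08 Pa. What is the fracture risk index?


FRI = applied / ultimate
FRI = 6.9026e+07 / 1.8305e+08
FRI = 0.3771


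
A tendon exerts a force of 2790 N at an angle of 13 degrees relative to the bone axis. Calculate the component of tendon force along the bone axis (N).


F_eff = F_tendon * cos(theta)
theta = 13 deg = 0.2269 rad
cos(theta) = 0.9744
F_eff = 2790 * 0.9744
F_eff = 2718.4925


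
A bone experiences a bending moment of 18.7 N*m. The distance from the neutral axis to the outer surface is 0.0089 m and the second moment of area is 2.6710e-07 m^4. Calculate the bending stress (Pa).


sigma = M * c / I
sigma = 18.7 * 0.0089 / 2.6710e-07
M * c = 0.1664
sigma = 623099.9626


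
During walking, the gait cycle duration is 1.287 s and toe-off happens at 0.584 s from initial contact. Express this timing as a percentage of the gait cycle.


pct = (event_time / cycle_time) * 100
pct = (0.584 / 1.287) * 100
ratio = 0.4538
pct = 45.3768


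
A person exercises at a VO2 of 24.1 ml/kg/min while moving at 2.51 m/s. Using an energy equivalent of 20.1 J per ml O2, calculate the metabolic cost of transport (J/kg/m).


Power per kg = VO2 * 20.1 / 60
Power per kg = 24.1 * 20.1 / 60 = 8.0735 W/kg
Cost = power_per_kg / speed
Cost = 8.0735 / 2.51
Cost = 3.2165


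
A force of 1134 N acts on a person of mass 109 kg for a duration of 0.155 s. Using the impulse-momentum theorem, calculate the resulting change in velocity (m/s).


J = F * dt = 1134 * 0.155 = 175.7700 N*s
delta_v = J / m
delta_v = 175.7700 / 109
delta_v = 1.6126


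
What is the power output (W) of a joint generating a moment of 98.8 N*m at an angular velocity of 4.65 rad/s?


P = M * omega
P = 98.8 * 4.65
P = 459.4200


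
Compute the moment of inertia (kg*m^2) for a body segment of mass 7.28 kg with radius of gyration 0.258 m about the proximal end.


I = m * k^2
I = 7.28 * 0.258^2
k^2 = 0.0666
I = 0.4846


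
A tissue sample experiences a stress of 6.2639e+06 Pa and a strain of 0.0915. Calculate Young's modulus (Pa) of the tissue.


E = stress / strain
E = 6.2639e+06 / 0.0915
E = 6.8458e+07


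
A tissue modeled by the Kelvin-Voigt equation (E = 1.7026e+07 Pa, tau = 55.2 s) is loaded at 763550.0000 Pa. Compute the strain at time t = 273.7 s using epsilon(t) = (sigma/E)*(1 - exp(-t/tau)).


epsilon(t) = (sigma/E) * (1 - exp(-t/tau))
sigma/E = 763550.0000 / 1.7026e+07 = 0.0448
exp(-t/tau) = exp(-273.7 / 55.2) = 0.0070
epsilon = 0.0448 * (1 - 0.0070)
epsilon = 0.0445


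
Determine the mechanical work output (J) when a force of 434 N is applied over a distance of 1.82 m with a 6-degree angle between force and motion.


W = F * d * cos(theta)
theta = 6 deg = 0.1047 rad
cos(theta) = 0.9945
W = 434 * 1.82 * 0.9945
W = 785.5530


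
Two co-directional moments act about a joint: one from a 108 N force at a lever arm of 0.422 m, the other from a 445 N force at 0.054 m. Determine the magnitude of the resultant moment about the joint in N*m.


M = F1 * d1 + F2 * d2
M = 108 * 0.422 + 445 * 0.054
M = 45.5760 + 24.0300
M = 69.6060


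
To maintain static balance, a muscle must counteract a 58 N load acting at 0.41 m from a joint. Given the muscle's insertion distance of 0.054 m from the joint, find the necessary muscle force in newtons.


F_muscle = W * d_load / d_muscle
F_muscle = 58 * 0.41 / 0.054
Numerator = 23.7800
F_muscle = 440.3704


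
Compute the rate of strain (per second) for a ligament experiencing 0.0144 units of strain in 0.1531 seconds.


strain_rate = delta_strain / delta_t
strain_rate = 0.0144 / 0.1531
strain_rate = 0.0941


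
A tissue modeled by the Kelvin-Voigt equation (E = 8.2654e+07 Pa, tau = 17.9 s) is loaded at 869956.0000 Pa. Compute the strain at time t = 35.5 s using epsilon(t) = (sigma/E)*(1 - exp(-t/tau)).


epsilon(t) = (sigma/E) * (1 - exp(-t/tau))
sigma/E = 869956.0000 / 8.2654e+07 = 0.0105
exp(-t/tau) = exp(-35.5 / 17.9) = 0.1376
epsilon = 0.0105 * (1 - 0.1376)
epsilon = 0.0091


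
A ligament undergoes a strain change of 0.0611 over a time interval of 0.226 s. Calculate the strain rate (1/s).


strain_rate = delta_strain / delta_t
strain_rate = 0.0611 / 0.226
strain_rate = 0.2704


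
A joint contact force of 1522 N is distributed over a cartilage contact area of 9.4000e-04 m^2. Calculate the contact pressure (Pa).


P = F / A
P = 1522 / 9.4000e-04
P = 1.6191e+06


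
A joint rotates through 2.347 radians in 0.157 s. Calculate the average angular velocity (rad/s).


omega = delta_theta / delta_t
omega = 2.347 / 0.157
omega = 14.9490


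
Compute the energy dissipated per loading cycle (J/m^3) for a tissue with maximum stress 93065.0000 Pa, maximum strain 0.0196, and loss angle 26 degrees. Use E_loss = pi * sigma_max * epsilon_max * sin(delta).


E_loss = pi * sigma_max * epsilon_max * sin(delta)
delta = 26 deg = 0.4538 rad
sin(delta) = 0.4384
E_loss = pi * 93065.0000 * 0.0196 * 0.4384
E_loss = 2512.0848


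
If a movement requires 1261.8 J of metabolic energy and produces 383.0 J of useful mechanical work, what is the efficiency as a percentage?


eta = (W_mech / E_meta) * 100
eta = (383.0 / 1261.8) * 100
ratio = 0.3035
eta = 30.3535


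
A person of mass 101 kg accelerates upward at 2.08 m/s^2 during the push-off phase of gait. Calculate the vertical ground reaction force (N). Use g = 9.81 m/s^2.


GRF = m * (g + a)
GRF = 101 * (9.81 + 2.08)
GRF = 101 * 11.8900
GRF = 1200.8900


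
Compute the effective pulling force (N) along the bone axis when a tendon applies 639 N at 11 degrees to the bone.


F_eff = F_tendon * cos(theta)
theta = 11 deg = 0.1920 rad
cos(theta) = 0.9816
F_eff = 639 * 0.9816
F_eff = 627.2598


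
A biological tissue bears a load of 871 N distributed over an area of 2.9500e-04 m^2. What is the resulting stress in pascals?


stress = F / A
stress = 871 / 2.9500e-04
stress = 2.9525e+06


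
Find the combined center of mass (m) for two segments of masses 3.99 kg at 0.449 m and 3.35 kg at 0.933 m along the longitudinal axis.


COM = (m1*x1 + m2*x2) / (m1 + m2)
COM = (3.99*0.449 + 3.35*0.933) / (3.99 + 3.35)
Numerator = 4.9171
Denominator = 7.3400
COM = 0.6699


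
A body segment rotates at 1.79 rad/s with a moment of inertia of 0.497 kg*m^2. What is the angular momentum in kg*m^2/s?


L = I * omega
L = 0.497 * 1.79
L = 0.8896


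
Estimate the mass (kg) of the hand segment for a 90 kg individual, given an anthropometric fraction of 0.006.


m_segment = body_mass * fraction
m_segment = 90 * 0.006
m_segment = 0.5400


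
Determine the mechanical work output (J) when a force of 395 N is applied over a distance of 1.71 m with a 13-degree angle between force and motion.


W = F * d * cos(theta)
theta = 13 deg = 0.2269 rad
cos(theta) = 0.9744
W = 395 * 1.71 * 0.9744
W = 658.1383


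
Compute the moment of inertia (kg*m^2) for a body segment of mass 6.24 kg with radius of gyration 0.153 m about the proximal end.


I = m * k^2
I = 6.24 * 0.153^2
k^2 = 0.0234
I = 0.1461


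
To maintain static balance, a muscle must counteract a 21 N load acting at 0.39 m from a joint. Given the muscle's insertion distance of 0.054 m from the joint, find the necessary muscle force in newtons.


F_muscle = W * d_load / d_muscle
F_muscle = 21 * 0.39 / 0.054
Numerator = 8.1900
F_muscle = 151.6667


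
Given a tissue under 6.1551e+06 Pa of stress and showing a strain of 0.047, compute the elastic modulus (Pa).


E = stress / strain
E = 6.1551e+06 / 0.047
E = 1.3096e+08


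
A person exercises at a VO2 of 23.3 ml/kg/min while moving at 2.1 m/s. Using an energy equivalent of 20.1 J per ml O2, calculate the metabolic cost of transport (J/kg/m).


Power per kg = VO2 * 20.1 / 60
Power per kg = 23.3 * 20.1 / 60 = 7.8055 W/kg
Cost = power_per_kg / speed
Cost = 7.8055 / 2.1
Cost = 3.7169


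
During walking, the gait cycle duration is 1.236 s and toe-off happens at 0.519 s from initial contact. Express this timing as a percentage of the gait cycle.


pct = (event_time / cycle_time) * 100
pct = (0.519 / 1.236) * 100
ratio = 0.4199
pct = 41.9903


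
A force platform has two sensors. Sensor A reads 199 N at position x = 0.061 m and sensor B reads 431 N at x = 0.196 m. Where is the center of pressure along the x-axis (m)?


COP_x = (F1*x1 + F2*x2) / (F1 + F2)
COP_x = (199*0.061 + 431*0.196) / (199 + 431)
Numerator = 96.6150
Denominator = 630
COP_x = 0.1534


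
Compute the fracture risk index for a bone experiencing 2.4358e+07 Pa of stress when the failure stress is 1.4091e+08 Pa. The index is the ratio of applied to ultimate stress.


FRI = applied / ultimate
FRI = 2.4358e+07 / 1.4091e+08
FRI = 0.1729


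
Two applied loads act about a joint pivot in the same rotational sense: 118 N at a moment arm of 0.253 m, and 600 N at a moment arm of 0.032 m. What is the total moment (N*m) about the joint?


M = F1 * d1 + F2 * d2
M = 118 * 0.253 + 600 * 0.032
M = 29.8540 + 19.2000
M = 49.0540


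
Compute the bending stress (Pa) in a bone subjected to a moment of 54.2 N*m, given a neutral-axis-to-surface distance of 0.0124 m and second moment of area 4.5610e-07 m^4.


sigma = M * c / I
sigma = 54.2 * 0.0124 / 4.5610e-07
M * c = 0.6721
sigma = 1.4735e+06


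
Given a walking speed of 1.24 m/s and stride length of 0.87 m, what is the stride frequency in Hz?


f = v / stride_length
f = 1.24 / 0.87
f = 1.4253


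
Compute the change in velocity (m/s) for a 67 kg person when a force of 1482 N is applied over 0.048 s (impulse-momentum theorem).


J = F * dt = 1482 * 0.048 = 71.1360 N*s
delta_v = J / m
delta_v = 71.1360 / 67
delta_v = 1.0617


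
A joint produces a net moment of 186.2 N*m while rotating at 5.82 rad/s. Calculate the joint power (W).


P = M * omega
P = 186.2 * 5.82
P = 1083.6840


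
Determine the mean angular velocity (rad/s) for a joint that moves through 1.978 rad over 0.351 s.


omega = delta_theta / delta_t
omega = 1.978 / 0.351
omega = 5.6353


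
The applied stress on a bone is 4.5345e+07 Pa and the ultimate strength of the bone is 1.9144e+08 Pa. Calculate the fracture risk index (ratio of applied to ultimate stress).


FRI = applied / ultimate
FRI = 4.5345e+07 / 1.9144e+08
FRI = 0.2369


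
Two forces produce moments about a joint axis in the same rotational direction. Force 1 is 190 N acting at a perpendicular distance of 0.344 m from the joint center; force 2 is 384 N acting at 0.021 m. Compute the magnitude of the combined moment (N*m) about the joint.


M = F1 * d1 + F2 * d2
M = 190 * 0.344 + 384 * 0.021
M = 65.3600 + 8.0640
M = 73.4240


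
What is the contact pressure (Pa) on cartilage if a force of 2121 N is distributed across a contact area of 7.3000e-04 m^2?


P = F / A
P = 2121 / 7.3000e-04
P = 2.9055e+06


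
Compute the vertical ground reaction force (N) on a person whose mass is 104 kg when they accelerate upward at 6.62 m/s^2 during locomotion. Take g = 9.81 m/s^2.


GRF = m * (g + a)
GRF = 104 * (9.81 + 6.62)
GRF = 104 * 16.4300
GRF = 1708.7200


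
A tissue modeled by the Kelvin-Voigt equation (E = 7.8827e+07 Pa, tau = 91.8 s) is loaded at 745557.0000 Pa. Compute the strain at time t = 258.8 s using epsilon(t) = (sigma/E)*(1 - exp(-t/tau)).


epsilon(t) = (sigma/E) * (1 - exp(-t/tau))
sigma/E = 745557.0000 / 7.8827e+07 = 0.0095
exp(-t/tau) = exp(-258.8 / 91.8) = 0.0597
epsilon = 0.0095 * (1 - 0.0597)
epsilon = 0.0089


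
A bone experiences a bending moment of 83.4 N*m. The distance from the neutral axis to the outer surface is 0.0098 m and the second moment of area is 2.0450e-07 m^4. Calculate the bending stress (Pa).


sigma = M * c / I
sigma = 83.4 * 0.0098 / 2.0450e-07
M * c = 0.8173
sigma = 3.9967e+06


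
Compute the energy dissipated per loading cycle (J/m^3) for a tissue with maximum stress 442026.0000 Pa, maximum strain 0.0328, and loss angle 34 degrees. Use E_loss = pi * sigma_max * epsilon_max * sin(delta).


E_loss = pi * sigma_max * epsilon_max * sin(delta)
delta = 34 deg = 0.5934 rad
sin(delta) = 0.5592
E_loss = pi * 442026.0000 * 0.0328 * 0.5592
E_loss = 25470.2486


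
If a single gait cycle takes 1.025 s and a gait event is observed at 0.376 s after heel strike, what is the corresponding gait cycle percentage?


pct = (event_time / cycle_time) * 100
pct = (0.376 / 1.025) * 100
ratio = 0.3668
pct = 36.6829


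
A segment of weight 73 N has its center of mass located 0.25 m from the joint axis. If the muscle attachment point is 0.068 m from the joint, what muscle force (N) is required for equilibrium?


F_muscle = W * d_load / d_muscle
F_muscle = 73 * 0.25 / 0.068
Numerator = 18.2500
F_muscle = 268.3824


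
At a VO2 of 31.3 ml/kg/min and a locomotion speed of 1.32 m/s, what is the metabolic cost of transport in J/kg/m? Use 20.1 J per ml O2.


Power per kg = VO2 * 20.1 / 60
Power per kg = 31.3 * 20.1 / 60 = 10.4855 W/kg
Cost = power_per_kg / speed
Cost = 10.4855 / 1.32
Cost = 7.9436


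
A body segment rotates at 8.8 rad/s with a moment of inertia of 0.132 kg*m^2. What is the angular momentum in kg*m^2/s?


L = I * omega
L = 0.132 * 8.8
L = 1.1616


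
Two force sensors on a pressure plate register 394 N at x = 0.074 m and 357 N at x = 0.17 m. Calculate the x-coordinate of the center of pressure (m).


COP_x = (F1*x1 + F2*x2) / (F1 + F2)
COP_x = (394*0.074 + 357*0.17) / (394 + 357)
Numerator = 89.8460
Denominator = 751
COP_x = 0.1196


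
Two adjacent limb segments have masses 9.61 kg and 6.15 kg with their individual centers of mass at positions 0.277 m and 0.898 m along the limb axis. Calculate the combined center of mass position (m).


COM = (m1*x1 + m2*x2) / (m1 + m2)
COM = (9.61*0.277 + 6.15*0.898) / (9.61 + 6.15)
Numerator = 8.1847
Denominator = 15.7600
COM = 0.5193


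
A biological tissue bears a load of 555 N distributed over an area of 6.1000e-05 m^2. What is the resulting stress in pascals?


stress = F / A
stress = 555 / 6.1000e-05
stress = 9.0984e+06


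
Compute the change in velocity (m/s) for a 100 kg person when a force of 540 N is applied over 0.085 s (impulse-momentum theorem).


J = F * dt = 540 * 0.085 = 45.9000 N*s
delta_v = J / m
delta_v = 45.9000 / 100
delta_v = 0.4590


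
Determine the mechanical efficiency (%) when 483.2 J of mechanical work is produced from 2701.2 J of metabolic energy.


eta = (W_mech / E_meta) * 100
eta = (483.2 / 2701.2) * 100
ratio = 0.1789
eta = 17.8883


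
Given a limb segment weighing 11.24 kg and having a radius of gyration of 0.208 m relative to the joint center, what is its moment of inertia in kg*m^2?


I = m * k^2
I = 11.24 * 0.208^2
k^2 = 0.0433
I = 0.4863


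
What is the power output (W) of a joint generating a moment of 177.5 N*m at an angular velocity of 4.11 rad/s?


P = M * omega
P = 177.5 * 4.11
P = 729.5250


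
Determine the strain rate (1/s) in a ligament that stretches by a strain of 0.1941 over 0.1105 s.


strain_rate = delta_strain / delta_t
strain_rate = 0.1941 / 0.1105
strain_rate = 1.7566


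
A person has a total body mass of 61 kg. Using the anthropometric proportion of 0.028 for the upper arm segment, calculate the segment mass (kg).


m_segment = body_mass * fraction
m_segment = 61 * 0.028
m_segment = 1.7080


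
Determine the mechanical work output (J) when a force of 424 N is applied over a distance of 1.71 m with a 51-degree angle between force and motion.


W = F * d * cos(theta)
theta = 51 deg = 0.8901 rad
cos(theta) = 0.6293
W = 424 * 1.71 * 0.6293
W = 456.2825


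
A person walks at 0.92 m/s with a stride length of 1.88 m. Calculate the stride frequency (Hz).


f = v / stride_length
f = 0.92 / 1.88
f = 0.4894


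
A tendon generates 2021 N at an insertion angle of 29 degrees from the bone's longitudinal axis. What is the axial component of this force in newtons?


F_eff = F_tendon * cos(theta)
theta = 29 deg = 0.5061 rad
cos(theta) = 0.8746
F_eff = 2021 * 0.8746
F_eff = 1767.6064


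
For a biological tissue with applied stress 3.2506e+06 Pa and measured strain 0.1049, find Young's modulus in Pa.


E = stress / strain
E = 3.2506e+06 / 0.1049
E = 3.0988e+07


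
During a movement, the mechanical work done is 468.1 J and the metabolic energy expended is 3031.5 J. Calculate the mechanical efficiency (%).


eta = (W_mech / E_meta) * 100
eta = (468.1 / 3031.5) * 100
ratio = 0.1544
eta = 15.4412


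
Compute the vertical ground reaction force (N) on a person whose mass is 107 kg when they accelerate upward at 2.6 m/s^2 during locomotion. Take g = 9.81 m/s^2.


GRF = m * (g + a)
GRF = 107 * (9.81 + 2.6)
GRF = 107 * 12.4100
GRF = 1327.8700


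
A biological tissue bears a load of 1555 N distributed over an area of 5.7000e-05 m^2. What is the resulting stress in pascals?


stress = F / A
stress = 1555 / 5.7000e-05
stress = 2.7281e+07


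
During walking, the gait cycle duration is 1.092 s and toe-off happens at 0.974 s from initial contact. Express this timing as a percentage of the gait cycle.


pct = (event_time / cycle_time) * 100
pct = (0.974 / 1.092) * 100
ratio = 0.8919
pct = 89.1941


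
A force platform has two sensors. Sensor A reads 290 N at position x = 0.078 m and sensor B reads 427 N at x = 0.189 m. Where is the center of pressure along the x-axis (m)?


COP_x = (F1*x1 + F2*x2) / (F1 + F2)
COP_x = (290*0.078 + 427*0.189) / (290 + 427)
Numerator = 103.3230
Denominator = 717
COP_x = 0.1441


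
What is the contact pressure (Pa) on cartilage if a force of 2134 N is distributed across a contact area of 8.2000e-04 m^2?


P = F / A
P = 2134 / 8.2000e-04
P = 2.6024e+06


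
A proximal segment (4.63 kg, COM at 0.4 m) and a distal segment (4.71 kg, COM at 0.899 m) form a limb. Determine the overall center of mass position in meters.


COM = (m1*x1 + m2*x2) / (m1 + m2)
COM = (4.63*0.4 + 4.71*0.899) / (4.63 + 4.71)
Numerator = 6.0863
Denominator = 9.3400
COM = 0.6516


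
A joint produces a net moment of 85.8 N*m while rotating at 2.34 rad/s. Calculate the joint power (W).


P = M * omega
P = 85.8 * 2.34
P = 200.7720


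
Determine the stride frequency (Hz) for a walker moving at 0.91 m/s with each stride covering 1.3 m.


f = v / stride_length
f = 0.91 / 1.3
f = 0.7000


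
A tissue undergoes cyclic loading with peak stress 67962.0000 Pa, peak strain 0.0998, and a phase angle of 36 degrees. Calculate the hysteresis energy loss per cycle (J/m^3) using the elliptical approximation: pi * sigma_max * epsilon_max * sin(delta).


E_loss = pi * sigma_max * epsilon_max * sin(delta)
delta = 36 deg = 0.6283 rad
sin(delta) = 0.5878
E_loss = pi * 67962.0000 * 0.0998 * 0.5878
E_loss = 12524.6400


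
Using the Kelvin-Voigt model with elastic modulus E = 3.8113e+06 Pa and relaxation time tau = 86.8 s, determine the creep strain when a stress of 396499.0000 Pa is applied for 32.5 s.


epsilon(t) = (sigma/E) * (1 - exp(-t/tau))
sigma/E = 396499.0000 / 3.8113e+06 = 0.1040
exp(-t/tau) = exp(-32.5 / 86.8) = 0.6877
epsilon = 0.1040 * (1 - 0.6877)
epsilon = 0.0325


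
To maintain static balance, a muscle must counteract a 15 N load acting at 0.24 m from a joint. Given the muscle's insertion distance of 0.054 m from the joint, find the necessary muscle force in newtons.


F_muscle = W * d_load / d_muscle
F_muscle = 15 * 0.24 / 0.054
Numerator = 3.6000
F_muscle = 66.6667


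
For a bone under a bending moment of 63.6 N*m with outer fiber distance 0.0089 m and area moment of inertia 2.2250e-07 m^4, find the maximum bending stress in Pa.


sigma = M * c / I
sigma = 63.6 * 0.0089 / 2.2250e-07
M * c = 0.5660
sigma = 2.5440e+06


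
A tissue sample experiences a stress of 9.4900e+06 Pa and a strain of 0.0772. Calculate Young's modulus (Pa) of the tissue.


E = stress / strain
E = 9.4900e+06 / 0.0772
E = 1.2293e+08


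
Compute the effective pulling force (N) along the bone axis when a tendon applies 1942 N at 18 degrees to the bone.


F_eff = F_tendon * cos(theta)
theta = 18 deg = 0.3142 rad
cos(theta) = 0.9511
F_eff = 1942 * 0.9511
F_eff = 1846.9518


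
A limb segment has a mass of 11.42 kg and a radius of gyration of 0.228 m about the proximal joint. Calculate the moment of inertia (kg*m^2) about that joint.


I = m * k^2
I = 11.42 * 0.228^2
k^2 = 0.0520
I = 0.5937


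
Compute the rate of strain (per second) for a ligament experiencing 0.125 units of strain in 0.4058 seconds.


strain_rate = delta_strain / delta_t
strain_rate = 0.125 / 0.4058
strain_rate = 0.3080


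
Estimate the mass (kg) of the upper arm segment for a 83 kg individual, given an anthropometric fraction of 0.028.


m_segment = body_mass * fraction
m_segment = 83 * 0.028
m_segment = 2.3240


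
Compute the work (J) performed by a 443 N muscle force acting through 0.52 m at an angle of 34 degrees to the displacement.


W = F * d * cos(theta)
theta = 34 deg = 0.5934 rad
cos(theta) = 0.8290
W = 443 * 0.52 * 0.8290
W = 190.9771


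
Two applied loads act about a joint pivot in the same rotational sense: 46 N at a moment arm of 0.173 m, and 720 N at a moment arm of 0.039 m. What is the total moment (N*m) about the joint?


M = F1 * d1 + F2 * d2
M = 46 * 0.173 + 720 * 0.039
M = 7.9580 + 28.0800
M = 36.0380


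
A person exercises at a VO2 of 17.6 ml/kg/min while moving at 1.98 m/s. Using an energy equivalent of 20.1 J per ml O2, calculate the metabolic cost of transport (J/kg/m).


Power per kg = VO2 * 20.1 / 60
Power per kg = 17.6 * 20.1 / 60 = 5.8960 W/kg
Cost = power_per_kg / speed
Cost = 5.8960 / 1.98
Cost = 2.9778


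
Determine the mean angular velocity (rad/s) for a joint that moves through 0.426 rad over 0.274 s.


omega = delta_theta / delta_t
omega = 0.426 / 0.274
omega = 1.5547


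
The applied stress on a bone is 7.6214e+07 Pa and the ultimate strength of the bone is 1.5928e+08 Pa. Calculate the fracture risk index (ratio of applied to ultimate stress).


FRI = applied / ultimate
FRI = 7.6214e+07 / 1.5928e+08
FRI = 0.4785


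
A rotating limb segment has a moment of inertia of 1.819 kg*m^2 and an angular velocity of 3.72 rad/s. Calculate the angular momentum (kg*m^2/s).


L = I * omega
L = 1.819 * 3.72
L = 6.7667


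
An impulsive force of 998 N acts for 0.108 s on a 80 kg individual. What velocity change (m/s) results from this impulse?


J = F * dt = 998 * 0.108 = 107.7840 N*s
delta_v = J / m
delta_v = 107.7840 / 80
delta_v = 1.3473


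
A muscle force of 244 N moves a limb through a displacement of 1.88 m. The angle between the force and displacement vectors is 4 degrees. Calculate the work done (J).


W = F * d * cos(theta)
theta = 4 deg = 0.0698 rad
cos(theta) = 0.9976
W = 244 * 1.88 * 0.9976
W = 457.6026


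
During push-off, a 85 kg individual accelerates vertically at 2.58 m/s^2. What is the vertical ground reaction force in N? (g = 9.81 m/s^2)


GRF = m * (g + a)
GRF = 85 * (9.81 + 2.58)
GRF = 85 * 12.3900
GRF = 1053.1500


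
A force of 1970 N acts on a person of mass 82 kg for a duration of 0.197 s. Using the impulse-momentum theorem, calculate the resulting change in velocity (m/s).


J = F * dt = 1970 * 0.197 = 388.0900 N*s
delta_v = J / m
delta_v = 388.0900 / 82
delta_v = 4.7328


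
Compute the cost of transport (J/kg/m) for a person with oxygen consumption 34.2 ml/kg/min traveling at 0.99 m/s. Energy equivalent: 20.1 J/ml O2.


Power per kg = VO2 * 20.1 / 60
Power per kg = 34.2 * 20.1 / 60 = 11.4570 W/kg
Cost = power_per_kg / speed
Cost = 11.4570 / 0.99
Cost = 11.5727


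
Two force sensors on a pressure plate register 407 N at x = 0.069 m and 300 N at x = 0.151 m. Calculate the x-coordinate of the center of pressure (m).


COP_x = (F1*x1 + F2*x2) / (F1 + F2)
COP_x = (407*0.069 + 300*0.151) / (407 + 300)
Numerator = 73.3830
Denominator = 707
COP_x = 0.1038


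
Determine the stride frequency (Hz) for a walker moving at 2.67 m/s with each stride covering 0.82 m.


f = v / stride_length
f = 2.67 / 0.82
f = 3.2561


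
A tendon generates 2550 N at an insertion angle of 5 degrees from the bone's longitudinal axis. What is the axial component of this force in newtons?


F_eff = F_tendon * cos(theta)
theta = 5 deg = 0.0873 rad
cos(theta) = 0.9962
F_eff = 2550 * 0.9962
F_eff = 2540.2965


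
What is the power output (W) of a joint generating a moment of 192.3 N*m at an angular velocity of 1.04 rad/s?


P = M * omega
P = 192.3 * 1.04
P = 199.9920


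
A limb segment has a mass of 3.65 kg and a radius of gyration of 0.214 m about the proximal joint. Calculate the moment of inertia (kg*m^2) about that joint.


I = m * k^2
I = 3.65 * 0.214^2
k^2 = 0.0458
I = 0.1672


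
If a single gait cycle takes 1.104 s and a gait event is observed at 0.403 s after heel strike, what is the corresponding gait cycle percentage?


pct = (event_time / cycle_time) * 100
pct = (0.403 / 1.104) * 100
ratio = 0.3650
pct = 36.5036


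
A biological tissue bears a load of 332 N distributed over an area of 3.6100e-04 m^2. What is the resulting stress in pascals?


stress = F / A
stress = 332 / 3.6100e-04
stress = 919667.5900


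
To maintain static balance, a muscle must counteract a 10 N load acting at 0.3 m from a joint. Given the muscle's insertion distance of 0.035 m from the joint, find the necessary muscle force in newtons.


F_muscle = W * d_load / d_muscle
F_muscle = 10 * 0.3 / 0.035
Numerator = 3.0000
F_muscle = 85.7143


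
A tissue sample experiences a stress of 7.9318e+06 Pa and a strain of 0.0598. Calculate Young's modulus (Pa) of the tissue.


E = stress / strain
E = 7.9318e+06 / 0.0598
E = 1.3264e+08


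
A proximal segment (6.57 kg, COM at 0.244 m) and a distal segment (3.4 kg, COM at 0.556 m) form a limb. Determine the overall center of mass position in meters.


COM = (m1*x1 + m2*x2) / (m1 + m2)
COM = (6.57*0.244 + 3.4*0.556) / (6.57 + 3.4)
Numerator = 3.4935
Denominator = 9.9700
COM = 0.3504


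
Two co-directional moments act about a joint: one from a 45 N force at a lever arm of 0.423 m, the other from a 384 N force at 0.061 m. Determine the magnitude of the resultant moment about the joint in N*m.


M = F1 * d1 + F2 * d2
M = 45 * 0.423 + 384 * 0.061
M = 19.0350 + 23.4240
M = 42.4590


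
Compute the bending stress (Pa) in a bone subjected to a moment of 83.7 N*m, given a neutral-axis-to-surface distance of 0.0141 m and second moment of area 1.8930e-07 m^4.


sigma = M * c / I
sigma = 83.7 * 0.0141 / 1.8930e-07
M * c = 1.1802
sigma = 6.2344e+06


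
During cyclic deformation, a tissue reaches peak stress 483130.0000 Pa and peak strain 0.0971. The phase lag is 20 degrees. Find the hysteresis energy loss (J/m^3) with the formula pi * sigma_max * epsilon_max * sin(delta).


E_loss = pi * sigma_max * epsilon_max * sin(delta)
delta = 20 deg = 0.3491 rad
sin(delta) = 0.3420
E_loss = pi * 483130.0000 * 0.0971 * 0.3420
E_loss = 50406.2969


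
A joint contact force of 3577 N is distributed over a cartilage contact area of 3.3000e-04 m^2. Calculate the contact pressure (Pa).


P = F / A
P = 3577 / 3.3000e-04
P = 1.0839e+07


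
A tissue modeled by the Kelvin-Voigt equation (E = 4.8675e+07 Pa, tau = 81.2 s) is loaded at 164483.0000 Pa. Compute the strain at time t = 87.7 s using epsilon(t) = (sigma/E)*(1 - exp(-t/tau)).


epsilon(t) = (sigma/E) * (1 - exp(-t/tau))
sigma/E = 164483.0000 / 4.8675e+07 = 0.0034
exp(-t/tau) = exp(-87.7 / 81.2) = 0.3396
epsilon = 0.0034 * (1 - 0.3396)
epsilon = 0.0022


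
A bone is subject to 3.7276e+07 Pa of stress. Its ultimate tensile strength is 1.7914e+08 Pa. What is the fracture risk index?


FRI = applied / ultimate
FRI = 3.7276e+07 / 1.7914e+08
FRI = 0.2081


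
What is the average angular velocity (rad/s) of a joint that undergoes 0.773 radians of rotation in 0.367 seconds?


omega = delta_theta / delta_t
omega = 0.773 / 0.367
omega = 2.1063


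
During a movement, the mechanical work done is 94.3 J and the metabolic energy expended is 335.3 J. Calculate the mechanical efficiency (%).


eta = (W_mech / E_meta) * 100
eta = (94.3 / 335.3) * 100
ratio = 0.2812
eta = 28.1241


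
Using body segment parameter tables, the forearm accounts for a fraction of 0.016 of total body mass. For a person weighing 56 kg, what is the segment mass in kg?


m_segment = body_mass * fraction
m_segment = 56 * 0.016
m_segment = 0.8960


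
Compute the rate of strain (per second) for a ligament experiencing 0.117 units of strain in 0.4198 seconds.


strain_rate = delta_strain / delta_t
strain_rate = 0.117 / 0.4198
strain_rate = 0.2787


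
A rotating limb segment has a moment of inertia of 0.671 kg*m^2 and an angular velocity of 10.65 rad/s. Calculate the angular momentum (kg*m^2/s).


L = I * omega
L = 0.671 * 10.65
L = 7.1462


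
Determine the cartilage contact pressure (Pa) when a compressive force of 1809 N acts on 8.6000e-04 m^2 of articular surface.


P = F / A
P = 1809 / 8.6000e-04
P = 2.1035e+06


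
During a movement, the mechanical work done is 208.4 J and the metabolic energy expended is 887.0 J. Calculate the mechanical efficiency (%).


eta = (W_mech / E_meta) * 100
eta = (208.4 / 887.0) * 100
ratio = 0.2349
eta = 23.4949


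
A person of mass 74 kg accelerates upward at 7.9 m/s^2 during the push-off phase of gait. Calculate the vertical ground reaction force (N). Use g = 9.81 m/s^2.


GRF = m * (g + a)
GRF = 74 * (9.81 + 7.9)
GRF = 74 * 17.7100
GRF = 1310.5400


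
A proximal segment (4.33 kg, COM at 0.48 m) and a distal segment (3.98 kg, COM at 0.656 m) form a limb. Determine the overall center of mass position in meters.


COM = (m1*x1 + m2*x2) / (m1 + m2)
COM = (4.33*0.48 + 3.98*0.656) / (4.33 + 3.98)
Numerator = 4.6893
Denominator = 8.3100
COM = 0.5643
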